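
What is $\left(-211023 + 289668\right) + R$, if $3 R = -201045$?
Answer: $11630$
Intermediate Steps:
$R = -67015$ ($R = \frac{1}{3} \left(-201045\right) = -67015$)
$\left(-211023 + 289668\right) + R = \left(-211023 + 289668\right) - 67015 = 78645 - 67015 = 11630$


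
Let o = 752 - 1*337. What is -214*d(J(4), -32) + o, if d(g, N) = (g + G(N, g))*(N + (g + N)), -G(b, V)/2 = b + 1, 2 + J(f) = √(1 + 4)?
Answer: 846785 + 1284*√5 ≈ 8.4966e+5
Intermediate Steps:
o = 415 (o = 752 - 337 = 415)
J(f) = -2 + √5 (J(f) = -2 + √(1 + 4) = -2 + √5)
G(b, V) = -2 - 2*b (G(b, V) = -2*(b + 1) = -2*(1 + b) = -2 - 2*b)
d(g, N) = (g + 2*N)*(-2 + g - 2*N) (d(g, N) = (g + (-2 - 2*N))*(N + (g + N)) = (-2 + g - 2*N)*(N + (N + g)) = (-2 + g - 2*N)*(g + 2*N) = (g + 2*N)*(-2 + g - 2*N))
-214*d(J(4), -32) + o = -214*((-2 + √5)² - 4*(-32) - 4*(-32)² - 2*(-2 + √5)) + 415 = -214*((-2 + √5)² + 128 - 4*1024 + (4 - 2*√5)) + 415 = -214*((-2 + √5)² + 128 - 4096 + (4 - 2*√5)) + 415 = -214*(-3964 + (-2 + √5)² - 2*√5) + 415 = (848296 - 214*(-2 + √5)² + 428*√5) + 415 = 848711 - 214*(-2 + √5)² + 428*√5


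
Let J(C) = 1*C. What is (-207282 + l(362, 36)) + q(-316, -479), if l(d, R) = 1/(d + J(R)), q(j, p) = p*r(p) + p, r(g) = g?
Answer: 8628641/398 ≈ 21680.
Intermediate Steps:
J(C) = C
q(j, p) = p + p² (q(j, p) = p*p + p = p² + p = p + p²)
l(d, R) = 1/(R + d) (l(d, R) = 1/(d + R) = 1/(R + d))
(-207282 + l(362, 36)) + q(-316, -479) = (-207282 + 1/(36 + 362)) - 479*(1 - 479) = (-207282 + 1/398) - 479*(-478) = (-207282 + 1/398) + 228962 = -82498235/398 + 228962 = 8628641/398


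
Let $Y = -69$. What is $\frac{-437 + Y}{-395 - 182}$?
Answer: $\frac{506}{577} \approx 0.87695$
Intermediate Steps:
$\frac{-437 + Y}{-395 - 182} = \frac{-437 - 69}{-395 - 182} = - \frac{506}{-577} = \left(-506\right) \left(- \frac{1}{577}\right) = \frac{506}{577}$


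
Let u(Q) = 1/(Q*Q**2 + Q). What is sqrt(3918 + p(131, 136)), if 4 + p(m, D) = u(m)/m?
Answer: sqrt(19783321459282738)/2248222 ≈ 62.562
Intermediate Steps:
u(Q) = 1/(Q + Q**3) (u(Q) = 1/(Q**3 + Q) = 1/(Q + Q**3))
p(m, D) = -4 + 1/(m*(m + m**3)) (p(m, D) = -4 + 1/((m + m**3)*m) = -4 + 1/(m*(m + m**3)))
sqrt(3918 + p(131, 136)) = sqrt(3918 + (-4 + 1/(131*(131 + 131**3)))) = sqrt(3918 + (-4 + 1/(131*(131 + 2248091)))) = sqrt(3918 + (-4 + (1/131)/2248222)) = sqrt(3918 + (-4 + (1/131)*(1/2248222))) = sqrt(3918 + (-4 + 1/294517082)) = sqrt(3918 - 1178068327/294517082) = sqrt(1152739858949/294517082) = sqrt(19783321459282738)/2248222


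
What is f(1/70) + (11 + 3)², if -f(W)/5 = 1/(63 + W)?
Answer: 864206/4411 ≈ 195.92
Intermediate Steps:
f(W) = -5/(63 + W)
f(1/70) + (11 + 3)² = -5/(63 + 1/70) + (11 + 3)² = -5/(63 + 1/70) + 14² = -5/4411/70 + 196 = -5*70/4411 + 196 = -350/4411 + 196 = 864206/4411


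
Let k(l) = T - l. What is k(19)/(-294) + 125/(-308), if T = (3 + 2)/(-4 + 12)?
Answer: -423/1232 ≈ -0.34334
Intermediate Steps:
T = 5/8 ≈ 0.62500
k(l) = 5/8 - l
k(19)/(-294) + 125/(-308) = (5/8 - 1*19)/(-294) + 125/(-308) = (5/8 - 19)*(-1/294) + 125*(-1/308) = -147/8*(-1/294) - 125/308 = 1/16 - 125/308 = -423/1232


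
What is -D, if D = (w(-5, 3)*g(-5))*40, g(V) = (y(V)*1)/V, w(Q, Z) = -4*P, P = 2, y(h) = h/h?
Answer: -64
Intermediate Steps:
y(h) = 1
w(Q, Z) = -8 (w(Q, Z) = -4*2 = -8)
g(V) = 1/V (g(V) = (1*1)/V = 1/V)
D = 64 (D = -8/(-5)*40 = -8*(-⅕)*40 = (8/5)*40 = 64)
-D = -1*64 = -64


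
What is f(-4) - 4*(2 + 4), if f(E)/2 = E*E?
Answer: 8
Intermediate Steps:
f(E) = 2*E² (f(E) = 2*(E*E) = 2*E²)
f(-4) - 4*(2 + 4) = 2*(-4)² - 4*(2 + 4) = 2*16 - 4*6 = 32 - 24 = 8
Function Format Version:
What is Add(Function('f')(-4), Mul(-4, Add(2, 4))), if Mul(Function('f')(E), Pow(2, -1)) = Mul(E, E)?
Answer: 8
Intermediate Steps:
Function('f')(E) = Mul(2, Pow(E, 2)) (Function('f')(E) = Mul(2, Mul(E, E)) = Mul(2, Pow(E, 2)))
Add(Function('f')(-4), Mul(-4, Add(2, 4))) = Add(Mul(2, Pow(-4, 2)), Mul(-4, Add(2, 4))) = Add(Mul(2, 16), Mul(-4, 6)) = Add(32, -24) = 8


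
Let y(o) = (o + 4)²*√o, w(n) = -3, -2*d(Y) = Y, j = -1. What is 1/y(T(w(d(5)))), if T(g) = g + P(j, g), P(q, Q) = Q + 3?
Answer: -I*√3/3 ≈ -0.57735*I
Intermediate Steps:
d(Y) = -Y/2
P(q, Q) = 3 + Q
T(g) = 3 + 2*g (T(g) = g + (3 + g) = 3 + 2*g)
y(o) = √o*(4 + o)² (y(o) = (4 + o)²*√o = √o*(4 + o)²)
1/y(T(w(d(5)))) = 1/(√(3 + 2*(-3))*(4 + (3 + 2*(-3)))²) = 1/(√(3 - 6)*(4 + (3 - 6))²) = 1/(√(-3)*(4 - 3)²) = 1/((I*√3)*1²) = 1/((I*√3)*1) = 1/(I*√3) = -I*√3/3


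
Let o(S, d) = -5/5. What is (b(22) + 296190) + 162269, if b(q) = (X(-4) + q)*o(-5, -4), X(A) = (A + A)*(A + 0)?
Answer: 458405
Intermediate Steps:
X(A) = 2*A**2 (X(A) = (2*A)*A = 2*A**2)
o(S, d) = -1 (o(S, d) = -5*1/5 = -1)
b(q) = -32 - q (b(q) = (2*(-4)**2 + q)*(-1) = (2*16 + q)*(-1) = (32 + q)*(-1) = -32 - q)
(b(22) + 296190) + 162269 = ((-32 - 1*22) + 296190) + 162269 = ((-32 - 22) + 296190) + 162269 = (-54 + 296190) + 162269 = 296136 + 162269 = 458405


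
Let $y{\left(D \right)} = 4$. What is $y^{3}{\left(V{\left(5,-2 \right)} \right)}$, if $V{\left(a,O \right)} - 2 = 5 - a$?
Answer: $64$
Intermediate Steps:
$V{\left(a,O \right)} = 7 - a$ ($V{\left(a,O \right)} = 2 - \left(-5 + a\right) = 7 - a$)
$y^{3}{\left(V{\left(5,-2 \right)} \right)} = 4^{3} = 64$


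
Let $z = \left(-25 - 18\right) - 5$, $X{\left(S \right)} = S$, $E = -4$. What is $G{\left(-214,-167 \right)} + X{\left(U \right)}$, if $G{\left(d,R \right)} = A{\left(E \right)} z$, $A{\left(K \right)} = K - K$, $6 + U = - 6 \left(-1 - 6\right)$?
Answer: $36$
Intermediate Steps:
$U = 36$ ($U = -6 - 6 \left(-1 - 6\right) = -6 - -42 = -6 + 42 = 36$)
$A{\left(K \right)} = 0$
$z = -48$ ($z = -43 - 5 = -48$)
$G{\left(d,R \right)} = 0$ ($G{\left(d,R \right)} = 0 \left(-48\right) = 0$)
$G{\left(-214,-167 \right)} + X{\left(U \right)} = 0 + 36 = 36$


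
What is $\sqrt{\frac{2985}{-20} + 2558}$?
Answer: $\frac{\sqrt{9635}}{2} \approx 49.079$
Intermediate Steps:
$\sqrt{\frac{2985}{-20} + 2558} = \sqrt{2985 \left(- \frac{1}{20}\right) + 2558} = \sqrt{- \frac{597}{4} + 2558} = \sqrt{\frac{9635}{4}} = \frac{\sqrt{9635}}{2}$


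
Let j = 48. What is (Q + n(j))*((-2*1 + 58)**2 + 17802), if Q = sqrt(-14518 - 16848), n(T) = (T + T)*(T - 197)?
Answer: -299497152 + 20938*I*sqrt(31366) ≈ -2.995e+8 + 3.7082e+6*I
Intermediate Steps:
n(T) = 2*T*(-197 + T) (n(T) = (2*T)*(-197 + T) = 2*T*(-197 + T))
Q = I*sqrt(31366) (Q = sqrt(-31366) = I*sqrt(31366) ≈ 177.1*I)
(Q + n(j))*((-2*1 + 58)**2 + 17802) = (I*sqrt(31366) + 2*48*(-197 + 48))*((-2*1 + 58)**2 + 17802) = (I*sqrt(31366) + 2*48*(-149))*((-2 + 58)**2 + 17802) = (I*sqrt(31366) - 14304)*(56**2 + 17802) = (-14304 + I*sqrt(31366))*(3136 + 17802) = (-14304 + I*sqrt(31366))*20938 = -299497152 + 20938*I*sqrt(31366)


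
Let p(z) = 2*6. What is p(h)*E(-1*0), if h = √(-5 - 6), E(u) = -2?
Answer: -24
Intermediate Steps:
h = I*√11 (h = √(-11) = I*√11 ≈ 3.3166*I)
p(z) = 12
p(h)*E(-1*0) = 12*(-2) = -24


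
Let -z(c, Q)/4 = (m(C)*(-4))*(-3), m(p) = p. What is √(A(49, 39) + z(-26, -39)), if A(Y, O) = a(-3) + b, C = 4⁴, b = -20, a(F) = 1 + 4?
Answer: 3*I*√1367 ≈ 110.92*I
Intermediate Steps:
a(F) = 5
C = 256
A(Y, O) = -15 (A(Y, O) = 5 - 20 = -15)
z(c, Q) = -12288 (z(c, Q) = -4*256*(-4)*(-3) = -(-4096)*(-3) = -4*3072 = -12288)
√(A(49, 39) + z(-26, -39)) = √(-15 - 12288) = √(-12303) = 3*I*√1367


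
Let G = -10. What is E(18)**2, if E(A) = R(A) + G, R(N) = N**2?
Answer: 98596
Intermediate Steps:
E(A) = -10 + A**2 (E(A) = A**2 - 10 = -10 + A**2)
E(18)**2 = (-10 + 18**2)**2 = (-10 + 324)**2 = 314**2 = 98596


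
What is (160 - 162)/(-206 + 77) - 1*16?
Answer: -2062/129 ≈ -15.984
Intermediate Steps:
(160 - 162)/(-206 + 77) - 1*16 = -2/(-129) - 16 = -2*(-1/129) - 16 = 2/129 - 16 = -2062/129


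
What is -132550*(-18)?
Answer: 2385900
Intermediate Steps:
-132550*(-18) = -12050*(-198) = 2385900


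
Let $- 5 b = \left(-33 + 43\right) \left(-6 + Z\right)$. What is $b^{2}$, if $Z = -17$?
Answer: $2116$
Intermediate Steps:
$b = 46$ ($b = - \frac{\left(-33 + 43\right) \left(-6 - 17\right)}{5} = - \frac{10 \left(-23\right)}{5} = \left(- \frac{1}{5}\right) \left(-230\right) = 46$)
$b^{2} = 46^{2} = 2116$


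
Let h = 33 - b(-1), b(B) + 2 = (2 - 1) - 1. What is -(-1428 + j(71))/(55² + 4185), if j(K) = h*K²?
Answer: -25001/1030 ≈ -24.273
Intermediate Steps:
b(B) = -2 (b(B) = -2 + ((2 - 1) - 1) = -2 + (1 - 1) = -2 + 0 = -2)
h = 35 (h = 33 - 1*(-2) = 33 + 2 = 35)
j(K) = 35*K²
-(-1428 + j(71))/(55² + 4185) = -(-1428 + 35*71²)/(55² + 4185) = -(-1428 + 35*5041)/(3025 + 4185) = -(-1428 + 176435)/7210 = -175007/7210 = -1*25001/1030 = -25001/1030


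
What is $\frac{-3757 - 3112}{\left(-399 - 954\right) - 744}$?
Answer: $\frac{6869}{2097} \approx 3.2756$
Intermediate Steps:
$\frac{-3757 - 3112}{\left(-399 - 954\right) - 744} = - \frac{6869}{\left(-399 - 954\right) - 744} = - \frac{6869}{-1353 - 744} = - \frac{6869}{-2097} = \left(-6869\right) \left(- \frac{1}{2097}\right) = \frac{6869}{2097}$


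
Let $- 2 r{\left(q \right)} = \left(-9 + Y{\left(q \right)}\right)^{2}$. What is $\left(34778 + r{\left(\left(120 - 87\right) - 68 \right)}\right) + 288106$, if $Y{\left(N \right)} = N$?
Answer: $321916$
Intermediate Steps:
$r{\left(q \right)} = - \frac{\left(-9 + q\right)^{2}}{2}$
$\left(34778 + r{\left(\left(120 - 87\right) - 68 \right)}\right) + 288106 = \left(34778 - \frac{\left(-9 + \left(\left(120 - 87\right) - 68\right)\right)^{2}}{2}\right) + 288106 = \left(34778 - \frac{\left(-9 + \left(33 - 68\right)\right)^{2}}{2}\right) + 288106 = \left(34778 - \frac{\left(-9 - 35\right)^{2}}{2}\right) + 288106 = \left(34778 - \frac{\left(-44\right)^{2}}{2}\right) + 288106 = \left(34778 - 968\right) + 288106 = 33810 + 288106 = 321916$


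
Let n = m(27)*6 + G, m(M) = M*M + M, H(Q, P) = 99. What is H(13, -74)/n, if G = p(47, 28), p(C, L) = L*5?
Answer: 99/4676 ≈ 0.021172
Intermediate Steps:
m(M) = M + M² (m(M) = M² + M = M + M²)
p(C, L) = 5*L
G = 140 (G = 5*28 = 140)
n = 4676 (n = (27*(1 + 27))*6 + 140 = (27*28)*6 + 140 = 756*6 + 140 = 4536 + 140 = 4676)
H(13, -74)/n = 99/4676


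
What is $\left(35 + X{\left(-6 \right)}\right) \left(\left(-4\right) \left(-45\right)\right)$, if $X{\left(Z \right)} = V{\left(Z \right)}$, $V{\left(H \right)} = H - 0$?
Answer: $5220$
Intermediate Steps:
$V{\left(H \right)} = H$ ($V{\left(H \right)} = H + 0 = H$)
$X{\left(Z \right)} = Z$
$\left(35 + X{\left(-6 \right)}\right) \left(\left(-4\right) \left(-45\right)\right) = \left(35 - 6\right) \left(\left(-4\right) \left(-45\right)\right) = 29 \cdot 180 = 5220$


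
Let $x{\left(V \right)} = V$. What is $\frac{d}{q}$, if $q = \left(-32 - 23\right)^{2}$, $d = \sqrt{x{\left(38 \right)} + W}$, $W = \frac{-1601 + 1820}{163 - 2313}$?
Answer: $\frac{\sqrt{7007366}}{1300750} \approx 0.0020351$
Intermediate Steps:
$W = - \frac{219}{2150}$ ($W = \frac{219}{-2150} = 219 \left(- \frac{1}{2150}\right) = - \frac{219}{2150} \approx -0.10186$)
$d = \frac{\sqrt{7007366}}{430}$ ($d = \sqrt{38 - \frac{219}{2150}} = \sqrt{\frac{81481}{2150}} = \frac{\sqrt{7007366}}{430} \approx 6.1561$)
$q = 3025$ ($q = \left(-55\right)^{2} = 3025$)
$\frac{d}{q} = \frac{\frac{1}{430} \sqrt{7007366}}{3025} = \frac{\sqrt{7007366}}{430} \cdot \frac{1}{3025} = \frac{\sqrt{7007366}}{1300750}$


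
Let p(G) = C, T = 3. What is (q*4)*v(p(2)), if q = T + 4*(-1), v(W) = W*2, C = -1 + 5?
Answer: -32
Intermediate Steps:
C = 4
p(G) = 4
v(W) = 2*W
q = -1 (q = 3 + 4*(-1) = 3 - 4 = -1)
(q*4)*v(p(2)) = (-1*4)*(2*4) = -4*8 = -32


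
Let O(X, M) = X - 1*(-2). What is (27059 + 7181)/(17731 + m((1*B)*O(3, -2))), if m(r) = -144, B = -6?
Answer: 34240/17587 ≈ 1.9469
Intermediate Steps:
O(X, M) = 2 + X (O(X, M) = X + 2 = 2 + X)
(27059 + 7181)/(17731 + m((1*B)*O(3, -2))) = (27059 + 7181)/(17731 - 144) = 34240/17587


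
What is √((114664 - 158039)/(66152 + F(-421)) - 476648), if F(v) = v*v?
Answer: I*√28236710741682327/243393 ≈ 690.4*I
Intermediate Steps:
F(v) = v²
√((114664 - 158039)/(66152 + F(-421)) - 476648) = √((114664 - 158039)/(66152 + (-421)²) - 476648) = √(-43375/(66152 + 177241) - 476648) = √(-43375/243393 - 476648) = √(-116012830039/243393) = I*√28236710741682327/243393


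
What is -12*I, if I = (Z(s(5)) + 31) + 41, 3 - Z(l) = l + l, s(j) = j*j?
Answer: -300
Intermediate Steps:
s(j) = j²
Z(l) = 3 - 2*l (Z(l) = 3 - (l + l) = 3 - 2*l)
I = 25 (I = ((3 - 2*5²) + 31) + 41 = ((3 - 2*25) + 31) + 41 = ((3 - 50) + 31) + 41 = (-47 + 31) + 41 = -16 + 41 = 25)
-12*I = -12*25 = -300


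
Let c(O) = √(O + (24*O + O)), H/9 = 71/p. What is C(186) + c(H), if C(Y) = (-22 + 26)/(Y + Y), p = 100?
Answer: 1/93 + 3*√1846/10 ≈ 12.900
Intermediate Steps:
H = 639/100 (H = 9*(71/100) = 639/100 ≈ 6.3900)
c(O) = √26*√O (c(O) = √(O + 25*O) = √(26*O) = √26*√O)
C(Y) = 2/Y (C(Y) = 4/((2*Y)) = 4*(1/(2*Y)) = 2/Y)
C(186) + c(H) = 2/186 + √26*√(639/100) = 2*(1/186) + √26*(3*√71/10) = 1/93 + 3*√1846/10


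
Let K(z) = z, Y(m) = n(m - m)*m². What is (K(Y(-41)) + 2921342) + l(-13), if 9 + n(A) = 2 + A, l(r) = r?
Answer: 2909562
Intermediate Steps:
n(A) = -7 + A (n(A) = -9 + (2 + A) = -7 + A)
Y(m) = -7*m² (Y(m) = (-7 + (m - m))*m² = (-7 + 0)*m² = -7*m²)
(K(Y(-41)) + 2921342) + l(-13) = (-7*(-41)² + 2921342) - 13 = (-7*1681 + 2921342) - 13 = (-11767 + 2921342) - 13 = 2909575 - 13 = 2909562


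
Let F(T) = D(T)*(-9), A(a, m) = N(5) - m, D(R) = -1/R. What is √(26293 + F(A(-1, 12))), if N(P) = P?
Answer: √1288294/7 ≈ 162.15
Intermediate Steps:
A(a, m) = 5 - m
F(T) = 9/T (F(T) = -1/T*(-9) = 9/T)
√(26293 + F(A(-1, 12))) = √(26293 + 9/(5 - 1*12)) = √(26293 + 9/(5 - 12)) = √(26293 + 9/(-7)) = √(26293 + 9*(-⅐)) = √(26293 - 9/7) = √(184042/7) = √1288294/7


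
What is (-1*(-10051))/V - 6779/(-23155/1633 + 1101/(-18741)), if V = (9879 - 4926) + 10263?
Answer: 263430435273515/552525659184 ≈ 476.77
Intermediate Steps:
V = 15216 (V = 4953 + 10263 = 15216)
(-1*(-10051))/V - 6779/(-23155/1633 + 1101/(-18741)) = -1*(-10051)/15216 - 6779/(-23155/1633 + 1101/(-18741)) = 10051*(1/15216) - 6779/(-23155*1/1633 + 1101*(-1/18741)) = 10051/15216 - 6779/(-23155/1633 - 367/6247) = 10051/15216 - 6779/(-145248596/10201351) = 10051/15216 - 6779*(-10201351/145248596) = 10051/15216 + 69154958429/145248596 = 263430435273515/552525659184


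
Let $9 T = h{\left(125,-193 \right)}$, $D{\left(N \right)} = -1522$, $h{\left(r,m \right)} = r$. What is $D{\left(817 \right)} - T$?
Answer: $- \frac{13823}{9} \approx -1535.9$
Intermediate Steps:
$T = \frac{125}{9}$ ($T = \frac{1}{9} \cdot 125 = \frac{125}{9} \approx 13.889$)
$D{\left(817 \right)} - T = -1522 - \frac{125}{9} = - \frac{13823}{9}$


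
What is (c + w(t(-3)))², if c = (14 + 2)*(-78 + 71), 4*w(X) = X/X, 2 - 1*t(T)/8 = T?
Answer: 199809/16 ≈ 12488.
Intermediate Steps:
t(T) = 16 - 8*T
w(X) = ¼ (w(X) = (X/X)/4 = (¼)*1 = ¼)
c = -112 (c = 16*(-7) = -112)
(c + w(t(-3)))² = (-112 + ¼)² = (-447/4)² = 199809/16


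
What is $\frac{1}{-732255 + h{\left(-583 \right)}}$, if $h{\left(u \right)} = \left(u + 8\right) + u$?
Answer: $- \frac{1}{733413} \approx -1.3635 \cdot 10^{-6}$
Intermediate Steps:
$h{\left(u \right)} = 8 + 2 u$ ($h{\left(u \right)} = \left(8 + u\right) + u = 8 + 2 u$)
$\frac{1}{-732255 + h{\left(-583 \right)}} = \frac{1}{-732255 + \left(8 + 2 \left(-583\right)\right)} = \frac{1}{-732255 + \left(8 - 1166\right)} = \frac{1}{-732255 - 1158} = \frac{1}{-733413} = - \frac{1}{733413}$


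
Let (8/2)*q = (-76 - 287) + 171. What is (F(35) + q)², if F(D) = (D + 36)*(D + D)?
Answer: 24226084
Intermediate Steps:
q = -48 (q = ((-76 - 287) + 171)/4 = (-363 + 171)/4 = (¼)*(-192) = -48)
F(D) = 2*D*(36 + D) (F(D) = (36 + D)*(2*D) = 2*D*(36 + D))
(F(35) + q)² = (2*35*(36 + 35) - 48)² = (2*35*71 - 48)² = (4970 - 48)² = 4922² = 24226084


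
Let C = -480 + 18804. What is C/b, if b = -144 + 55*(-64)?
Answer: -4581/916 ≈ -5.0011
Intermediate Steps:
b = -3664 (b = -144 - 3520 = -3664)
C = 18324
C/b = 18324/(-3664) = 18324*(-1/3664) = -4581/916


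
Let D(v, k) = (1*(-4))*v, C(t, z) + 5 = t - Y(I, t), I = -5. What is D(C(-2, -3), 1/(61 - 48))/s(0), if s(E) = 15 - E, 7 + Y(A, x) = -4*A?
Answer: 16/3 ≈ 5.3333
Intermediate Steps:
Y(A, x) = -7 - 4*A
C(t, z) = -18 + t (C(t, z) = -5 + (t - (-7 - 4*(-5))) = -5 + (t - (-7 + 20)) = -5 + (t - 1*13) = -5 + (t - 13) = -5 + (-13 + t) = -18 + t)
D(v, k) = -4*v
D(C(-2, -3), 1/(61 - 48))/s(0) = (-4*(-18 - 2))/(15 - 1*0) = (-4*(-20))/(15 + 0) = 80/15 = 80*(1/15) = 16/3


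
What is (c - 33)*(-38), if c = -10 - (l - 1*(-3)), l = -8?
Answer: 1444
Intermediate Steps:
c = -5 (c = -10 - (-8 - 1*(-3)) = -10 - (-8 + 3) = -10 - 1*(-5) = -10 + 5 = -5)
(c - 33)*(-38) = (-5 - 33)*(-38) = -38*(-38) = 1444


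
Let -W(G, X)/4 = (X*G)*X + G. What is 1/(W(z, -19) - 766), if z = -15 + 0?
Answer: 1/20954 ≈ 4.7724e-5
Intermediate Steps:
z = -15
W(G, X) = -4*G - 4*G*X**2 (W(G, X) = -4*((X*G)*X + G) = -4*((G*X)*X + G) = -4*(G*X**2 + G) = -4*(G + G*X**2) = -4*G - 4*G*X**2)
1/(W(z, -19) - 766) = 1/(-4*(-15)*(1 + (-19)**2) - 766) = 1/(-4*(-15)*(1 + 361) - 766) = 1/(-4*(-15)*362 - 766) = 1/(21720 - 766) = 1/20954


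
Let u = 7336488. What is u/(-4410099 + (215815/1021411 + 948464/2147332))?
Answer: -3585379161603452/2155237589703503 ≈ -1.6636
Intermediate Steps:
u/(-4410099 + (215815/1021411 + 948464/2147332)) = 7336488/(-4410099 + (215815/1021411 + 948464/2147332)) = 7336488/(-4410099 + (215815*(1/1021411) + 948464*(1/2147332))) = 7336488/(-4410099 + (12695/60083 + 21556/48803)) = 7336488/(-4410099 + 1914703233/2932230649) = 7336488/(-12931425538221018/2932230649) = 7336488*(-2932230649/12931425538221018) = -3585379161603452/2155237589703503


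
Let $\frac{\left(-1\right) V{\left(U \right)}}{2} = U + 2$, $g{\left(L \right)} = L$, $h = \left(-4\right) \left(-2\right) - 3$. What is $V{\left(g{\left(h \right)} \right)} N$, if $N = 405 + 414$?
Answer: $-11466$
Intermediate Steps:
$h = 5$ ($h = 8 - 3 = 5$)
$V{\left(U \right)} = -4 - 2 U$ ($V{\left(U \right)} = - 2 \left(U + 2\right) = - 2 \left(2 + U\right) = -4 - 2 U$)
$N = 819$
$V{\left(g{\left(h \right)} \right)} N = \left(-4 - 10\right) 819 = \left(-14\right) 819 = -11466$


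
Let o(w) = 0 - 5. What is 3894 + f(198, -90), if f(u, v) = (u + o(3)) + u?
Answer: 4285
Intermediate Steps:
o(w) = -5
f(u, v) = -5 + 2*u (f(u, v) = (u - 5) + u = (-5 + u) + u = -5 + 2*u)
3894 + f(198, -90) = 3894 + (-5 + 2*198) = 3894 + (-5 + 396) = 3894 + 391 = 4285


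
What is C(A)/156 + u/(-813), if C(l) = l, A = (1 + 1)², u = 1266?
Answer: -16187/10569 ≈ -1.5316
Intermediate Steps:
A = 4 (A = 2² = 4)
C(A)/156 + u/(-813) = 4/156 + 1266/(-813) = 4*(1/156) + 1266*(-1/813) = 1/39 - 422/271 = -16187/10569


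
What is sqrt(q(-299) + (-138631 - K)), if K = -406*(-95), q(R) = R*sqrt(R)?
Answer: sqrt(-177201 - 299*I*sqrt(299)) ≈ 6.14 - 421.0*I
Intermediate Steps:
q(R) = R**(3/2)
K = 38570
sqrt(q(-299) + (-138631 - K)) = sqrt((-299)**(3/2) + (-138631 - 1*38570)) = sqrt(-299*I*sqrt(299) + (-138631 - 38570)) = sqrt(-299*I*sqrt(299) - 177201) = sqrt(-177201 - 299*I*sqrt(299))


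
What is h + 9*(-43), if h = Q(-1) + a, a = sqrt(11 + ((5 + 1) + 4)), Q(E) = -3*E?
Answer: -384 + sqrt(21) ≈ -379.42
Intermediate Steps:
a = sqrt(21) (a = sqrt(11 + (6 + 4)) = sqrt(11 + 10) = sqrt(21) ≈ 4.5826)
h = 3 + sqrt(21) (h = -3*(-1) + sqrt(21) = 3 + sqrt(21) ≈ 7.5826)
h + 9*(-43) = (3 + sqrt(21)) + 9*(-43) = (3 + sqrt(21)) - 387 = -384 + sqrt(21)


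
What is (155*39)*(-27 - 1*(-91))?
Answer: 386880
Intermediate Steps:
(155*39)*(-27 - 1*(-91)) = 6045*(-27 + 91) = 6045*64 = 386880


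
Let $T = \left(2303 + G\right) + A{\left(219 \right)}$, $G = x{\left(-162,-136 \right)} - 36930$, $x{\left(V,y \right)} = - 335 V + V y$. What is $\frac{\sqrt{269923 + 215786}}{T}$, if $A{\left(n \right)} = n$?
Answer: $\frac{\sqrt{485709}}{41894} \approx 0.016636$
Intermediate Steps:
$G = 39372$ ($G = - 162 \left(-335 - 136\right) - 36930 = \left(-162\right) \left(-471\right) - 36930 = 76302 - 36930 = 39372$)
$T = 41894$ ($T = \left(2303 + 39372\right) + 219 = 41675 + 219 = 41894$)
$\frac{\sqrt{269923 + 215786}}{T} = \frac{\sqrt{269923 + 215786}}{41894} = \sqrt{485709} \cdot \frac{1}{41894} = \frac{\sqrt{485709}}{41894}$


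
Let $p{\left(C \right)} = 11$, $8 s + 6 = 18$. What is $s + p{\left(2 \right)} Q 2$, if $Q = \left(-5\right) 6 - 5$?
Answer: $- \frac{1537}{2} \approx -768.5$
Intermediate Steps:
$s = \frac{3}{2}$ ($s = - \frac{3}{4} + \frac{1}{8} \cdot 18 = - \frac{3}{4} + \frac{9}{4} = \frac{3}{2} \approx 1.5$)
$Q = -35$ ($Q = -30 - 5 = -35$)
$s + p{\left(2 \right)} Q 2 = \frac{3}{2} + 11 \left(\left(-35\right) 2\right) = \frac{3}{2} + 11 \left(-70\right) = \frac{3}{2} - 770 = - \frac{1537}{2}$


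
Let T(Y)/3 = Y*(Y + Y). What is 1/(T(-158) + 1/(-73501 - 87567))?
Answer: 161068/24125409311 ≈ 6.6763e-6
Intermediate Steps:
T(Y) = 6*Y**2 (T(Y) = 3*(Y*(Y + Y)) = 3*(Y*(2*Y)) = 3*(2*Y**2) = 6*Y**2)
1/(T(-158) + 1/(-73501 - 87567)) = 1/(6*(-158)**2 + 1/(-73501 - 87567)) = 1/(6*24964 + 1/(-161068)) = 1/(149784 - 1/161068) = 1/(24125409311/161068) = 161068/24125409311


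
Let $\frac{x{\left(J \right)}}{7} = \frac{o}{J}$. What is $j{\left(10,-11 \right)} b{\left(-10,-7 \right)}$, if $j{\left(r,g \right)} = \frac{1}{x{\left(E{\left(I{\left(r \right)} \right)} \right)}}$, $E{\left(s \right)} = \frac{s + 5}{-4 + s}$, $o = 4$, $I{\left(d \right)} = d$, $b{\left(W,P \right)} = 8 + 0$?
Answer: $\frac{5}{7} \approx 0.71429$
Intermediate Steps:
$b{\left(W,P \right)} = 8$
$E{\left(s \right)} = \frac{5 + s}{-4 + s}$
$x{\left(J \right)} = \frac{28}{J}$ ($x{\left(J \right)} = 7 \frac{4}{J} = \frac{28}{J}$)
$j{\left(r,g \right)} = \frac{5 + r}{28 \left(-4 + r\right)}$ ($j{\left(r,g \right)} = \frac{1}{28 \frac{1}{\frac{1}{-4 + r} \left(5 + r\right)}} = \frac{1}{28 \frac{-4 + r}{5 + r}} = \frac{1}{28 \frac{1}{5 + r} \left(-4 + r\right)} = \frac{5 + r}{28 \left(-4 + r\right)}$)
$j{\left(10,-11 \right)} b{\left(-10,-7 \right)} = \frac{5 + 10}{28 \left(-4 + 10\right)} 8 = \frac{1}{28} \cdot \frac{1}{6} \cdot 15 \cdot 8 = \frac{5}{56} \cdot 8 = \frac{5}{7}$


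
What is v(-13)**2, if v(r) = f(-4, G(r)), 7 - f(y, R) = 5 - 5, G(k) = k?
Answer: 49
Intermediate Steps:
f(y, R) = 7 (f(y, R) = 7 - (5 - 5) = 7 - 1*0 = 7 + 0 = 7)
v(r) = 7
v(-13)**2 = 7**2 = 49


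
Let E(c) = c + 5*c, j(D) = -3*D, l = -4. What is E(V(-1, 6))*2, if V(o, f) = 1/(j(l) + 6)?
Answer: ⅔ ≈ 0.66667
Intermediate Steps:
V(o, f) = 1/18 (V(o, f) = 1/(-3*(-4) + 6) = 1/(12 + 6) = 1/18)
E(c) = 6*c
E(V(-1, 6))*2 = (6*(1/18))*2 = (⅓)*2 = ⅔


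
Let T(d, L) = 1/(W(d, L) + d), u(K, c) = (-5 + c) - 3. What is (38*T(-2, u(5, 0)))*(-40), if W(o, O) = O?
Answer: 152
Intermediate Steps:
u(K, c) = -8 + c
T(d, L) = 1/(L + d)
(38*T(-2, u(5, 0)))*(-40) = (38/((-8 + 0) - 2))*(-40) = (38/(-8 - 2))*(-40) = (38/(-10))*(-40) = (38*(-⅒))*(-40) = -19/5*(-40) = 152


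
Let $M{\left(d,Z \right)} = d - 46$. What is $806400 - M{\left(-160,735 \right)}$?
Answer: $806606$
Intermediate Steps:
$M{\left(d,Z \right)} = -46 + d$ ($M{\left(d,Z \right)} = d - 46 = -46 + d$)
$806400 - M{\left(-160,735 \right)} = 806400 - \left(-46 - 160\right) = 806400 - -206 = 806400 + 206 = 806606$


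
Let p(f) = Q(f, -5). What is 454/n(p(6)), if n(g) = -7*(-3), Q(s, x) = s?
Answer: 454/21 ≈ 21.619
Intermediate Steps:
p(f) = f
n(g) = 21
454/n(p(6)) = 454/21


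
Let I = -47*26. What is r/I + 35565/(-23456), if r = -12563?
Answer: 125608649/14331616 ≈ 8.7645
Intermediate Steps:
I = -1222
r/I + 35565/(-23456) = -12563/(-1222) + 35565/(-23456) = -12563*(-1/1222) + 35565*(-1/23456) = 12563/1222 - 35565/23456 = 125608649/14331616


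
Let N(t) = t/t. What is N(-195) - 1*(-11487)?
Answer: 11488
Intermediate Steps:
N(t) = 1
N(-195) - 1*(-11487) = 1 - 1*(-11487) = 1 + 11487 = 11488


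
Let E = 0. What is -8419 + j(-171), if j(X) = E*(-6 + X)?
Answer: -8419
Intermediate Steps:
j(X) = 0 (j(X) = 0*(-6 + X) = 0)
-8419 + j(-171) = -8419 + 0 = -8419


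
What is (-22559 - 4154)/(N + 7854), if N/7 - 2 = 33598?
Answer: -26713/243054 ≈ -0.10991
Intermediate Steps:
N = 235200 (N = 14 + 7*33598 = 14 + 235186 = 235200)
(-22559 - 4154)/(N + 7854) = (-22559 - 4154)/(235200 + 7854) = -26713/243054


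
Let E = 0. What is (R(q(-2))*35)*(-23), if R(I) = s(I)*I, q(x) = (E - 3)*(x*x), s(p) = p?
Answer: -115920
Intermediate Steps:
q(x) = -3*x**2 (q(x) = (0 - 3)*(x*x) = -3*x**2)
R(I) = I**2 (R(I) = I*I = I**2)
(R(q(-2))*35)*(-23) = ((-3*(-2)**2)**2*35)*(-23) = ((-3*4)**2*35)*(-23) = ((-12)**2*35)*(-23) = (144*35)*(-23) = 5040*(-23) = -115920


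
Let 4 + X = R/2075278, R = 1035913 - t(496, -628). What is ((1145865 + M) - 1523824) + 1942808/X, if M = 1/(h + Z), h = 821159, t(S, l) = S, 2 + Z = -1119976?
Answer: -2025395635354236346/2171127714205 ≈ -9.3288e+5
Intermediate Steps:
Z = -1119978 (Z = -2 - 1119976 = -1119978)
M = -1/298819 (M = 1/(821159 - 1119978) = 1/(-298819) = -1/298819 ≈ -3.3465e-6)
R = 1035417 (R = 1035913 - 1*496 = 1035913 - 496 = 1035417)
X = -7265695/2075278 (X = -4 + 1035417/2075278 = -7265695/2075278 ≈ -3.5011)
((1145865 + M) - 1523824) + 1942808/X = ((1145865 - 1/298819) - 1523824) + 1942808/(-7265695/2075278) = (342406233434/298819 - 1523824) + 1942808*(-2075278/7265695) = -112941330422/298819 - 4031866700624/7265695 = -2025395635354236346/2171127714205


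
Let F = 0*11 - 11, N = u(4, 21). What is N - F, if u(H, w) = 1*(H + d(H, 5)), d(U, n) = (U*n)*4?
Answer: 95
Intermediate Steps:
d(U, n) = 4*U*n
u(H, w) = 21*H (u(H, w) = 1*(H + 4*H*5) = 1*(H + 20*H) = 1*(21*H) = 21*H)
N = 84 (N = 21*4 = 84)
F = -11 (F = 0 - 11 = -11)
N - F = 84 - 1*(-11) = 84 + 11 = 95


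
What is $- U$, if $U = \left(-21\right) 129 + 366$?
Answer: $2343$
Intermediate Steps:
$U = -2343$ ($U = -2709 + 366 = -2343$)
$- U = \left(-1\right) \left(-2343\right) = 2343$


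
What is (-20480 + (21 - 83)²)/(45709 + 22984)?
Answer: -16636/68693 ≈ -0.24218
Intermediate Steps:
(-20480 + (21 - 83)²)/(45709 + 22984) = (-20480 + (-62)²)/68693 = (-20480 + 3844)*(1/68693) = -16636*1/68693 = -16636/68693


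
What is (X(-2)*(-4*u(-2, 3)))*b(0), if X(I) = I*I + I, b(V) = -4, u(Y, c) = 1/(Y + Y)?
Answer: -8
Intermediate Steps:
u(Y, c) = 1/(2*Y)
X(I) = I + I**2 (X(I) = I**2 + I = I + I**2)
(X(-2)*(-4*u(-2, 3)))*b(0) = ((-2*(1 - 2))*(-2/(-2)))*(-4) = ((-2*(-1))*(-2*(-1)/2))*(-4) = (2*(-4*(-1/4)))*(-4) = (2*1)*(-4) = 2*(-4) = -8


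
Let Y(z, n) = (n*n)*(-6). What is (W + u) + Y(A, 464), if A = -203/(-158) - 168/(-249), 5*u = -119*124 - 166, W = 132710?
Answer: -5810252/5 ≈ -1.1621e+6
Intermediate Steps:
u = -14922/5 (u = (-119*124 - 166)/5 = (-14756 - 166)/5 = (⅕)*(-14922) = -14922/5 ≈ -2984.4)
A = 25697/13114 (A = -203*(-1/158) - 168*(-1/249) = 203/158 + 56/83 = 25697/13114 ≈ 1.9595)
Y(z, n) = -6*n² (Y(z, n) = n²*(-6) = -6*n²)
(W + u) + Y(A, 464) = (132710 - 14922/5) - 6*464² = 648628/5 - 6*215296 = 648628/5 - 1291776 = -5810252/5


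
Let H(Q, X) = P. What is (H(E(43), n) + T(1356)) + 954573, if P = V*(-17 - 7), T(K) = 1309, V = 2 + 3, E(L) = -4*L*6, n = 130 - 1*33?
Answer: 955762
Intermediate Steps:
n = 97 (n = 130 - 33 = 97)
E(L) = -24*L
V = 5
P = -120 (P = 5*(-17 - 7) = 5*(-24) = -120)
H(Q, X) = -120
(H(E(43), n) + T(1356)) + 954573 = (-120 + 1309) + 954573 = 1189 + 954573 = 955762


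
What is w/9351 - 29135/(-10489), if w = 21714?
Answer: 166733177/32694213 ≈ 5.0998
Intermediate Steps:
w/9351 - 29135/(-10489) = 21714/9351 - 29135/(-10489) = 21714*(1/9351) - 29135*(-1/10489) = 7238/3117 + 29135/10489 = 166733177/32694213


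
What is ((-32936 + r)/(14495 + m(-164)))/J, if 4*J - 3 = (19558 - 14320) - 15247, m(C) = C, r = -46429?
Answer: 52910/23899331 ≈ 0.0022139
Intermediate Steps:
J = -5003/2 (J = ¾ + ((19558 - 14320) - 15247)/4 = ¾ + (5238 - 15247)/4 = ¾ + (¼)*(-10009) = ¾ - 10009/4 = -5003/2 ≈ -2501.5)
((-32936 + r)/(14495 + m(-164)))/J = ((-32936 - 46429)/(14495 - 164))/(-5003/2) = -79365/14331*(-2/5003) = -79365*1/14331*(-2/5003) = -26455/4777*(-2/5003) = 52910/23899331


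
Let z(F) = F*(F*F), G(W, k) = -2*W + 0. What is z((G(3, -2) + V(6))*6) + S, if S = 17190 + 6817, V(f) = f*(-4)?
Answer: -5807993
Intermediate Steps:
V(f) = -4*f
G(W, k) = -2*W
z(F) = F³ (z(F) = F*F² = F³)
S = 24007
z((G(3, -2) + V(6))*6) + S = ((-2*3 - 4*6)*6)³ + 24007 = ((-6 - 24)*6)³ + 24007 = (-30*6)³ + 24007 = (-180)³ + 24007 = -5832000 + 24007 = -5807993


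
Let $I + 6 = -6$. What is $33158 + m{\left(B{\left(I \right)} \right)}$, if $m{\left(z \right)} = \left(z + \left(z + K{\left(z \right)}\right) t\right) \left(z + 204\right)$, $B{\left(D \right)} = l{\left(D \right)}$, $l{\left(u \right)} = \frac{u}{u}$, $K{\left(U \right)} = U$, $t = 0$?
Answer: $33363$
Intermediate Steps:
$I = -12$ ($I = -6 - 6 = -12$)
$l{\left(u \right)} = 1$
$B{\left(D \right)} = 1$
$m{\left(z \right)} = z \left(204 + z\right)$ ($m{\left(z \right)} = \left(z + \left(z + z\right) 0\right) \left(z + 204\right) = \left(z + 2 z 0\right) \left(204 + z\right) = \left(z + 0\right) \left(204 + z\right) = z \left(204 + z\right)$)
$33158 + m{\left(B{\left(I \right)} \right)} = 33158 + 1 \left(204 + 1\right) = 33158 + 1 \cdot 205 = 33158 + 205 = 33363$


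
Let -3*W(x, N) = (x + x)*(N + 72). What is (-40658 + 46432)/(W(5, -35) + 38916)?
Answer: 8661/58189 ≈ 0.14884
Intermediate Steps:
W(x, N) = -2*x*(72 + N)/3 (W(x, N) = -(x + x)*(N + 72)/3 = -2*x*(72 + N)/3)
(-40658 + 46432)/(W(5, -35) + 38916) = (-40658 + 46432)/(-⅔*5*(72 - 35) + 38916) = 5774/(-⅔*5*37 + 38916) = 5774/(-370/3 + 38916) = 5774/(116378/3) = 5774*(3/116378) = 8661/58189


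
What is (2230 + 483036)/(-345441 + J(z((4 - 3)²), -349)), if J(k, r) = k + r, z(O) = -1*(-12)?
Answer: -242633/172889 ≈ -1.4034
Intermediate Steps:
z(O) = 12
(2230 + 483036)/(-345441 + J(z((4 - 3)²), -349)) = (2230 + 483036)/(-345441 + (12 - 349)) = 485266/(-345441 - 337) = 485266/(-345778) = 485266*(-1/345778) = -242633/172889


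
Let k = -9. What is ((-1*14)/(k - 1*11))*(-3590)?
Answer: -2513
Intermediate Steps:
((-1*14)/(k - 1*11))*(-3590) = ((-1*14)/(-9 - 1*11))*(-3590) = -14/(-9 - 11)*(-3590) = -14/(-20)*(-3590) = -14*(-1/20)*(-3590) = (7/10)*(-3590) = -2513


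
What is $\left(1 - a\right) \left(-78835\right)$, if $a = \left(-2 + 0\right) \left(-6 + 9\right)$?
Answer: $-551845$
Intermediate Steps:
$a = -6$ ($a = \left(-2\right) 3 = -6$)
$\left(1 - a\right) \left(-78835\right) = \left(1 - -6\right) \left(-78835\right) = \left(1 + 6\right) \left(-78835\right) = 7 \left(-78835\right) = -551845$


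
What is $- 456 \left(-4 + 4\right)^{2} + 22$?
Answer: $22$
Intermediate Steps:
$- 456 \left(-4 + 4\right)^{2} + 22 = - 456 \cdot 0^{2} + 22 = \left(-456\right) 0 + 22 = 0 + 22 = 22$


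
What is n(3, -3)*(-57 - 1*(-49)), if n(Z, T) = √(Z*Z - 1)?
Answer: -16*√2 ≈ -22.627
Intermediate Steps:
n(Z, T) = √(-1 + Z²) (n(Z, T) = √(Z² - 1) = √(-1 + Z²))
n(3, -3)*(-57 - 1*(-49)) = √(-1 + 3²)*(-57 - 1*(-49)) = √(-1 + 9)*(-57 + 49) = √8*(-8) = (2*√2)*(-8) = -16*√2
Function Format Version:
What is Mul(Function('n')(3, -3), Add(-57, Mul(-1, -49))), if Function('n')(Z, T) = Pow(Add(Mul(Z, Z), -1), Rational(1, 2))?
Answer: Mul(-16, Pow(2, Rational(1, 2))) ≈ -22.627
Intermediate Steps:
Function('n')(Z, T) = Pow(Add(-1, Pow(Z, 2)), Rational(1, 2)) (Function('n')(Z, T) = Pow(Add(Pow(Z, 2), -1), Rational(1, 2)) = Pow(Add(-1, Pow(Z, 2)), Rational(1, 2)))
Mul(Function('n')(3, -3), Add(-57, Mul(-1, -49))) = Mul(Pow(Add(-1, Pow(3, 2)), Rational(1, 2)), Add(-57, Mul(-1, -49))) = Mul(Pow(Add(-1, 9), Rational(1, 2)), Add(-57, 49)) = Mul(Pow(8, Rational(1, 2)), -8) = Mul(Mul(2, Pow(2, Rational(1, 2))), -8) = Mul(-16, Pow(2, Rational(1, 2)))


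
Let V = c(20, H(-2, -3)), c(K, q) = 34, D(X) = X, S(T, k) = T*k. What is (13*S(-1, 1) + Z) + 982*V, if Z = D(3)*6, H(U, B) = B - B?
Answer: 33393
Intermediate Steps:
H(U, B) = 0
Z = 18 (Z = 3*6 = 18)
V = 34
(13*S(-1, 1) + Z) + 982*V = (13*(-1*1) + 18) + 982*34 = (13*(-1) + 18) + 33388 = (-13 + 18) + 33388 = 5 + 33388 = 33393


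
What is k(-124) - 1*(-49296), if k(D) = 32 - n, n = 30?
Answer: 49298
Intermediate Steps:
k(D) = 2 (k(D) = 32 - 1*30 = 32 - 30 = 2)
k(-124) - 1*(-49296) = 2 - 1*(-49296) = 2 + 49296 = 49298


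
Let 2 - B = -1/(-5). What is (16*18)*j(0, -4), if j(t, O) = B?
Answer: 2592/5 ≈ 518.40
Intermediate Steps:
B = 9/5 (B = 2 - (-1)/(-5) = 2 - (-1)*(-1)/5 = 2 - 1*⅕ = 2 - ⅕ = 9/5 ≈ 1.8000)
j(t, O) = 9/5
(16*18)*j(0, -4) = (16*18)*(9/5) = 288*(9/5) = 2592/5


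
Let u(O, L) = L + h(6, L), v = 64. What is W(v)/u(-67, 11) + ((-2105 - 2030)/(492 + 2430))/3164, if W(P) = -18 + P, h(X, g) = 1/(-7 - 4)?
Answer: 194899127/46226040 ≈ 4.2162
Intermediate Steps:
h(X, g) = -1/11 (h(X, g) = 1/(-11) = -1/11)
u(O, L) = -1/11 + L (u(O, L) = L - 1/11 = -1/11 + L)
W(v)/u(-67, 11) + ((-2105 - 2030)/(492 + 2430))/3164 = (-18 + 64)/(-1/11 + 11) + ((-2105 - 2030)/(492 + 2430))/3164 = 46/(120/11) - 4135/2922*(1/3164) = 46*(11/120) - 4135*1/2922*(1/3164) = 253/60 - 4135/2922*1/3164 = 253/60 - 4135/9245208 = 194899127/46226040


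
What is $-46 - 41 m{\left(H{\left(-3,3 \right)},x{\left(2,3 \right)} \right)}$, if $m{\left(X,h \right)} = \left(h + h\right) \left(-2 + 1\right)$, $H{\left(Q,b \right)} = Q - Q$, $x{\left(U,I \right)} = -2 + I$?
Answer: $36$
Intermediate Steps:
$H{\left(Q,b \right)} = 0$
$m{\left(X,h \right)} = - 2 h$ ($m{\left(X,h \right)} = 2 h \left(-1\right) = - 2 h$)
$-46 - 41 m{\left(H{\left(-3,3 \right)},x{\left(2,3 \right)} \right)} = -46 - 41 \left(- 2 \left(-2 + 3\right)\right) = -46 - 41 \left(\left(-2\right) 1\right) = -46 - -82 = -46 + 82 = 36$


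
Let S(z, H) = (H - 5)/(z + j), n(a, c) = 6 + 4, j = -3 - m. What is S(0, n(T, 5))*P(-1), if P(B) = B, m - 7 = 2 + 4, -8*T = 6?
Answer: 5/16 ≈ 0.31250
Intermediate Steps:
T = -3/4 (T = -1/8*6 = -3/4 ≈ -0.75000)
m = 13 (m = 7 + (2 + 4) = 7 + 6 = 13)
j = -16 (j = -3 - 1*13 = -3 - 13 = -16)
n(a, c) = 10
S(z, H) = (-5 + H)/(-16 + z) (S(z, H) = (H - 5)/(z - 16) = (-5 + H)/(-16 + z))
S(0, n(T, 5))*P(-1) = ((-5 + 10)/(-16 + 0))*(-1) = (5/(-16))*(-1) = -1/16*5*(-1) = -5/16*(-1) = 5/16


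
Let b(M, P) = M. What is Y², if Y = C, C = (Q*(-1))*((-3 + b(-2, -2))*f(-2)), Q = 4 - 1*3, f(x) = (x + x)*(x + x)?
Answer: 6400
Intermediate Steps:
f(x) = 4*x² (f(x) = (2*x)*(2*x) = 4*x²)
Q = 1 (Q = 4 - 3 = 1)
C = 80 (C = (1*(-1))*((-3 - 2)*(4*(-2)²)) = -(-5)*4*4 = -(-5)*16 = -1*(-80) = 80)
Y = 80
Y² = 80² = 6400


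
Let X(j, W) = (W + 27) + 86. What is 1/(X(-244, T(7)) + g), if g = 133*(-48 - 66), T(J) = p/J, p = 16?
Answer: -7/105327 ≈ -6.6460e-5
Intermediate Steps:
T(J) = 16/J
g = -15162 (g = 133*(-114) = -15162)
X(j, W) = 113 + W (X(j, W) = (27 + W) + 86 = 113 + W)
1/(X(-244, T(7)) + g) = 1/((113 + 16/7) - 15162) = 1/(807/7 - 15162) = 1/(-105327/7) = -7/105327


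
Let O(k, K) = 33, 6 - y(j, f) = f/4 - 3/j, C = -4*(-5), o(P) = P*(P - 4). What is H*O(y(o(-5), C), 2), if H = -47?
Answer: -1551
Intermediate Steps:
o(P) = P*(-4 + P)
C = 20
y(j, f) = 6 + 3/j - f/4 (y(j, f) = 6 - (f/4 - 3/j) = 6 - (-3/j + f/4) = 6 + (3/j - f/4) = 6 + 3/j - f/4)
H*O(y(o(-5), C), 2) = -47*33 = -1551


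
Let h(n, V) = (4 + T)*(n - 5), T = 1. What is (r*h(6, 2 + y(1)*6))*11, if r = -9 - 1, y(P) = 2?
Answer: -550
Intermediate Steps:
r = -10
h(n, V) = -25 + 5*n (h(n, V) = (4 + 1)*(n - 5) = 5*(-5 + n) = -25 + 5*n)
(r*h(6, 2 + y(1)*6))*11 = -10*(-25 + 5*6)*11 = -10*(-25 + 30)*11 = -10*5*11 = -50*11 = -550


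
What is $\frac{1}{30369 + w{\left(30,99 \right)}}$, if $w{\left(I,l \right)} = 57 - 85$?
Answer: $\frac{1}{30341} \approx 3.2959 \cdot 10^{-5}$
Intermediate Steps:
$w{\left(I,l \right)} = -28$ ($w{\left(I,l \right)} = 57 - 85 = -28$)
$\frac{1}{30369 + w{\left(30,99 \right)}} = \frac{1}{30369 - 28} = \frac{1}{30341}$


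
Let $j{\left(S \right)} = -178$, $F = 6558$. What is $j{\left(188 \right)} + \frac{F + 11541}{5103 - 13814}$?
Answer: $- \frac{1568657}{8711} \approx -180.08$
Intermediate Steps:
$j{\left(188 \right)} + \frac{F + 11541}{5103 - 13814} = -178 + \frac{6558 + 11541}{5103 - 13814} = -178 + \frac{18099}{-8711} = -178 + 18099 \left(- \frac{1}{8711}\right) = -178 - \frac{18099}{8711} = - \frac{1568657}{8711}$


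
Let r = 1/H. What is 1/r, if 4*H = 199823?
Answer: 199823/4 ≈ 49956.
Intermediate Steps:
H = 199823/4 (H = (¼)*199823 = 199823/4 ≈ 49956.)
r = 4/199823 (r = 1/(199823/4) = 4/199823 ≈ 2.0018e-5)
1/r = 1/(4/199823) = 199823/4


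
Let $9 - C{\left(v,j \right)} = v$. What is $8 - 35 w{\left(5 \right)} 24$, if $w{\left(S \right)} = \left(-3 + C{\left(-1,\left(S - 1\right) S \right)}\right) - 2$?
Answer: $-4192$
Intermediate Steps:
$C{\left(v,j \right)} = 9 - v$
$w{\left(S \right)} = 5$ ($w{\left(S \right)} = \left(-3 + \left(9 - -1\right)\right) - 2 = \left(-3 + \left(9 + 1\right)\right) - 2 = \left(-3 + 10\right) - 2 = 7 - 2 = 5$)
$8 - 35 w{\left(5 \right)} 24 = 8 - 35 \cdot 5 \cdot 24 = 8 - 4200 = -4192$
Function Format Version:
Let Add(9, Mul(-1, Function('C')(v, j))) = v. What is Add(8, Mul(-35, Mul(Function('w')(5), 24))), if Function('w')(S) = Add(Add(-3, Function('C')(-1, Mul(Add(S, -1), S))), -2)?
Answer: -4192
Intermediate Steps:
Function('C')(v, j) = Add(9, Mul(-1, v))
Function('w')(S) = 5 (Function('w')(S) = Add(Add(-3, Add(9, Mul(-1, -1))), -2) = Add(Add(-3, Add(9, 1)), -2) = Add(Add(-3, 10), -2) = Add(7, -2) = 5)
Add(8, Mul(-35, Mul(Function('w')(5), 24))) = Add(8, Mul(-35, Mul(5, 24))) = Add(8, Mul(-35, 120)) = Add(8, -4200) = -4192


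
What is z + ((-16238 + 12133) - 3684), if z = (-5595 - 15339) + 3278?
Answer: -25445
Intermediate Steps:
z = -17656 (z = -20934 + 3278 = -17656)
z + ((-16238 + 12133) - 3684) = -17656 + ((-16238 + 12133) - 3684) = -17656 + (-4105 - 3684) = -17656 - 7789 = -25445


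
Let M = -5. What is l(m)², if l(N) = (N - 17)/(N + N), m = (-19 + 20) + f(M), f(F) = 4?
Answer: 36/25 ≈ 1.4400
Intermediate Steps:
m = 5 (m = (-19 + 20) + 4 = 1 + 4 = 5)
l(N) = (-17 + N)/(2*N) (l(N) = (-17 + N)/((2*N)) = (-17 + N)*(1/(2*N)) = (-17 + N)/(2*N))
l(m)² = ((½)*(-17 + 5)/5)² = ((½)*(⅕)*(-12))² = (-6/5)² = 36/25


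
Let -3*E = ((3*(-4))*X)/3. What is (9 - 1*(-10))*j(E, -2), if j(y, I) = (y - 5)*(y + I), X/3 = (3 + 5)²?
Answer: 1211326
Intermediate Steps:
X = 192 (X = 3*(3 + 5)² = 3*8² = 3*64 = 192)
E = 256 (E = -(3*(-4))*192/(3*3) = -(-12*192)/(3*3) = -(-768)/3 = -⅓*(-768) = 256)
j(y, I) = (-5 + y)*(I + y)
(9 - 1*(-10))*j(E, -2) = (9 - 1*(-10))*(256² - 5*(-2) - 5*256 - 2*256) = (9 + 10)*(65536 + 10 - 1280 - 512) = 19*63754 = 1211326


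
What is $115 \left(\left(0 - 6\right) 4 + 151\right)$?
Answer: $14605$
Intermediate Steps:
$115 \left(\left(0 - 6\right) 4 + 151\right) = 115 \left(\left(-6\right) 4 + 151\right) = 115 \left(-24 + 151\right) = 115 \cdot 127 = 14605$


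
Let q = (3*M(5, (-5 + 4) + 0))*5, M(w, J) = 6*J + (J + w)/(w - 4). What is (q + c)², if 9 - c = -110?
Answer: 7921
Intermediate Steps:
M(w, J) = 6*J + (J + w)/(-4 + w)
q = -30 (q = (3*((5 - 23*((-5 + 4) + 0) + 6*((-5 + 4) + 0)*5)/(-4 + 5)))*5 = (3*((5 - 23*(-1 + 0) + 6*(-1 + 0)*5)/1))*5 = (3*(1*(5 - 23*(-1) + 6*(-1)*5)))*5 = (3*(1*(5 + 23 - 30)))*5 = (3*(1*(-2)))*5 = (3*(-2))*5 = -6*5 = -30)
c = 119 (c = 9 - 1*(-110) = 9 + 110 = 119)
(q + c)² = (-30 + 119)² = 89² = 7921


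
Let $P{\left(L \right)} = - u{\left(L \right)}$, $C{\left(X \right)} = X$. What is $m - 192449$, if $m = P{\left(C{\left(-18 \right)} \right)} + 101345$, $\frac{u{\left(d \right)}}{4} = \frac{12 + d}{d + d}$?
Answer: $- \frac{273314}{3} \approx -91105.0$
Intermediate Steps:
$u{\left(d \right)} = \frac{2 \left(12 + d\right)}{d}$ ($u{\left(d \right)} = 4 \frac{12 + d}{d + d} = 4 \frac{12 + d}{2 d} = \frac{2 \left(12 + d\right)}{d}$)
$P{\left(L \right)} = -2 - \frac{24}{L}$ ($P{\left(L \right)} = - (2 + \frac{24}{L}) = -2 - \frac{24}{L}$)
$m = \frac{304033}{3}$ ($m = \left(-2 - \frac{24}{-18}\right) + 101345 = \left(-2 - - \frac{4}{3}\right) + 101345 = \left(-2 + \frac{4}{3}\right) + 101345 = - \frac{2}{3} + 101345 = \frac{304033}{3} \approx 1.0134 \cdot 10^{5}$)
$m - 192449 = \frac{304033}{3} - 192449 = - \frac{273314}{3}$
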